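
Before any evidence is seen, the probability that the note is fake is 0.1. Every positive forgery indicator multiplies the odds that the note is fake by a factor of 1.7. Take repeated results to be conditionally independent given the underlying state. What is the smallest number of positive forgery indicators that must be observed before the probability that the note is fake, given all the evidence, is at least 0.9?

9

Prior odds = 0.1/0.9 = 1/9.
Likelihood ratio per positive forgery indicator = 1.7.
Target odds: 0.9 ÷ 0.1 = 9.
Need (1/9) × 1.7ⁿ ≥ 9, i.e. 1.7ⁿ ≥ 81.
1.7⁸ ≈69.7576 falls short of 81 but 1.7⁹ ≈118.588 reaches it, so n = 9.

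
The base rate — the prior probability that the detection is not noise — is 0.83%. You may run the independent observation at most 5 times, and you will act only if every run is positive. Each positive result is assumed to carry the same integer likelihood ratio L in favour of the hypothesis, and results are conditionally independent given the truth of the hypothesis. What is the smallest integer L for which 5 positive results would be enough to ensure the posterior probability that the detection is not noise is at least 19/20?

5

Prior odds = 0.0083/0.9917 = 83/9917.
Target odds = 0.95/0.05 = 19.
Need L⁵ ≥ 19 ÷ (83/9917) = 188423/83.
4⁵ = 1024 < 188423/83 ≤ 3125 = 5⁵, so L = 5.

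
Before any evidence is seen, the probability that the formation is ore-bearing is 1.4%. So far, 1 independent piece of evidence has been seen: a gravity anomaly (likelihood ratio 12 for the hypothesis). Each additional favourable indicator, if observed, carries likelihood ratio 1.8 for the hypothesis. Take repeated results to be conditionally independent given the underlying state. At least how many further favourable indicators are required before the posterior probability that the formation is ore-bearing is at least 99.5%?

13

Prior odds = 0.014/0.986 = 7/493.
Bayes factor of the evidence already in hand = 12.
Odds after that evidence = (7/493) × 12 = 84/493.
Target odds = 0.995/0.005 = 199.
Need 1.8ⁿ ≥ 199 ÷ (84/493) = 98107/84.
1.8¹² ≈1156.83 falls short of 98107/84 but 1.8¹³ ≈2082.3 reaches it, so n = 13.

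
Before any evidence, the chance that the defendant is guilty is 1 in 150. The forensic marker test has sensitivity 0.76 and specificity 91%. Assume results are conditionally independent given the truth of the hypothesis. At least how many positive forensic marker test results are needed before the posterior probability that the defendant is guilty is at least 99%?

5

Prior odds: (1/150) ÷ (149/150) = 1/149.
False-positive rate = 1 − 0.91 = 0.09; likelihood ratio of a positive = 0.76/0.09 = 76/9.
Target odds: 0.99 ÷ 0.01 = 99.
Require (76/9)ⁿ ≥ 99 ÷ (1/149) = 14751.
(76/9)⁴ = 33362176/6561 falls short of 14751 but (76/9)⁵ ≈42939.3 reaches it, so n = 5.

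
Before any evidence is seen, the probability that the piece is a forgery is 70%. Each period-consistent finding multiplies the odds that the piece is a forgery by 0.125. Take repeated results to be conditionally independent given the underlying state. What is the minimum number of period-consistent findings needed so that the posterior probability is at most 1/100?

Prior odds: 0.7 ÷ 0.3 = 7/3.
Likelihood ratio per period-consistent finding = 0.125.
Target odds: 0.01 ÷ 0.99 = 1/99.
Need (7/3) × 0.125ⁿ ≤ 1/99, i.e. 0.125ⁿ ≤ 1/231.
0.125² = 0.015625 is still above 1/231 but 0.125³ = 0.001953125 is at or below it, so n = 3.

3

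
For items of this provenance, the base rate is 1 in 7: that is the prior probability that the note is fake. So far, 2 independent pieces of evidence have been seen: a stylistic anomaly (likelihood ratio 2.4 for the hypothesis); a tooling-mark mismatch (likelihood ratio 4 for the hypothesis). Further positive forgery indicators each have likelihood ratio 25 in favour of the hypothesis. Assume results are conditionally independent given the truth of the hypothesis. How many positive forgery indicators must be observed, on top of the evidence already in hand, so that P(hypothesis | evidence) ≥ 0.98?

2

Prior odds = (1/7)/(6/7) = 1/6.
Combined Bayes factor of the evidence already in hand = 2.4 × 4 = 9.6.
Odds after that evidence = (1/6) × 9.6 = 1.6.
Target odds = 0.98/0.02 = 49.
Need 25ⁿ ≥ 49 ÷ 1.6 = 30.625.
25¹ = 25 falls short of 30.625 but 25² = 625 reaches it, so n = 2.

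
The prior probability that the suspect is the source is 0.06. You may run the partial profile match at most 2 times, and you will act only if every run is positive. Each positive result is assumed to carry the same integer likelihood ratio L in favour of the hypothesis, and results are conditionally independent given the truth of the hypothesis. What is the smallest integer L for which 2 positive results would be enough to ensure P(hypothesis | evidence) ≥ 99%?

40

Prior odds = 0.06/0.94 = 3/47.
Target odds = 0.99/0.01 = 99.
Need L² ≥ 99 ÷ (3/47) = 1551.
39² = 1521 < 1551 ≤ 1600 = 40², so L = 40.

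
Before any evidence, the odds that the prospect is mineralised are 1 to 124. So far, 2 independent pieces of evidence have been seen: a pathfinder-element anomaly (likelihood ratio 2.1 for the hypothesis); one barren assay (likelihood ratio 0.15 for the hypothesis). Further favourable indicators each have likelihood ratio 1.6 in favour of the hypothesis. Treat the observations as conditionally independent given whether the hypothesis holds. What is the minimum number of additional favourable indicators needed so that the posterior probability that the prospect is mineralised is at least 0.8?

16

Prior odds = 1/124.
Combined Bayes factor of the evidence already in hand = 2.1 × 0.15 = 0.315.
Odds after that evidence = (1/124) × 0.315 = 63/24800.
Target odds = 0.8/0.2 = 4.
Need 1.6ⁿ ≥ 4 ÷ (63/24800) = 99200/63.
1.6¹⁵ ≈1152.92 falls short of 99200/63 but 1.6¹⁶ ≈1844.67 reaches it, so n = 16.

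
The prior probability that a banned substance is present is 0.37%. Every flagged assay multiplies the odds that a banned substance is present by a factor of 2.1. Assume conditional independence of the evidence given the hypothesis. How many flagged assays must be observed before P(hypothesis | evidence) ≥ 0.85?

10

Prior odds = 0.0037/0.9963 = 37/9963.
Likelihood ratio per flagged assay = 2.1.
Target odds: 0.85 ÷ 0.15 = 17/3.
Need (37/9963) × 2.1ⁿ ≥ 17/3, i.e. 2.1ⁿ ≥ 56457/37.
2.1⁹ ≈794.28 falls short of 56457/37 but 2.1¹⁰ ≈1667.99 reaches it, so n = 10.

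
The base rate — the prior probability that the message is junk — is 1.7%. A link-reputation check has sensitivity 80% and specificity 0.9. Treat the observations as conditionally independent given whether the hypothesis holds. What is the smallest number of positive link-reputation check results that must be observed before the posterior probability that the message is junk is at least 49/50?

Prior odds = 0.017/0.983 = 17/983.
False-positive rate = 1 − 0.9 = 0.1; likelihood ratio of a positive = 0.8/0.1 = 8.
Target odds: 0.98 ÷ 0.02 = 49.
Need (17/983) × 8ⁿ ≥ 49, i.e. 8ⁿ ≥ 48167/17.
8³ = 512 falls short of 48167/17 but 8⁴ = 4096 reaches it, so n = 4.

4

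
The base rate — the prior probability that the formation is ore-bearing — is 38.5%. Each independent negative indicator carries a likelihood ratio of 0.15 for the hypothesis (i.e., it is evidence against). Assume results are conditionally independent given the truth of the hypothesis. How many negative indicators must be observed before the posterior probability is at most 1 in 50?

Prior odds: 0.385 ÷ 0.615 = 77/123.
Likelihood ratio per negative indicator = 0.15.
Target odds: 0.02 ÷ 0.98 = 1/49.
Require 0.15ⁿ ≤ 1/49 ÷ (77/123) = 123/3773.
0.15¹ = 0.15 is still above 123/3773 but 0.15² = 0.0225 is at or below it, so n = 2.

2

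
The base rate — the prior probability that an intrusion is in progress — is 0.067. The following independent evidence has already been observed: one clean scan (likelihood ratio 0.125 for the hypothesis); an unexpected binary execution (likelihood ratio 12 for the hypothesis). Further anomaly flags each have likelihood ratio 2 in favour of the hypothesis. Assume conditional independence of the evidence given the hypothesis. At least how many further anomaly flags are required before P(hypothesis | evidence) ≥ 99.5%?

11

Prior odds = 0.067/0.933 = 67/933.
Combined Bayes factor of the evidence already in hand = 0.125 × 12 = 1.5.
Odds after that evidence = (67/933) × 1.5 = 67/622.
Target odds = 0.995/0.005 = 199.
Need 2ⁿ ≥ 199 ÷ (67/622) = 123778/67.
2¹⁰ = 1024 falls short of 123778/67 but 2¹¹ = 2048 reaches it, so n = 11.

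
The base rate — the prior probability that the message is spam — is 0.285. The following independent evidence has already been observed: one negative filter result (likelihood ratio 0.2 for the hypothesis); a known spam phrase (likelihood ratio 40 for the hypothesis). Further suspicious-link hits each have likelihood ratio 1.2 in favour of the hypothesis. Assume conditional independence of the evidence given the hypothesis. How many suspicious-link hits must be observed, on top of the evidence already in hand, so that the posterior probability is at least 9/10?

6

Prior odds = 0.285/0.715 = 57/143.
Combined Bayes factor of the evidence already in hand = 0.2 × 40 = 8.
Odds after that evidence = (57/143) × 8 = 456/143.
Target odds = 0.9/0.1 = 9.
Need 1.2ⁿ ≥ 9 ÷ (456/143) = 429/152.
1.2⁵ = 2.48832 falls short of 429/152 but 1.2⁶ = 46656/15625 reaches it, so n = 6.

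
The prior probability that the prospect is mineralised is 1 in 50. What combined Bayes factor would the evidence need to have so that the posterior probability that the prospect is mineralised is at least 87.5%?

Prior odds = 0.02/0.98 = 1/49.
Target odds = 0.875/0.125 = 7.
Required Bayes factor = 7 ÷ (1/49) = 343.

343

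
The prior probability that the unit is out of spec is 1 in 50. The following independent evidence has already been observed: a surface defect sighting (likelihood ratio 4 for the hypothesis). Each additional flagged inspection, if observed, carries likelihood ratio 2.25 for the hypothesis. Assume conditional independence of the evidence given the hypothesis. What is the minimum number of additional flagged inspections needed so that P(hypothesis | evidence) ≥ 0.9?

6

Prior odds = 0.02/0.98 = 1/49.
Bayes factor of the evidence already in hand = 4.
Odds after that evidence = (1/49) × 4 = 4/49.
Target odds = 0.9/0.1 = 9.
Need 2.25ⁿ ≥ 9 ÷ (4/49) = 110.25.
2.25⁵ = 59049/1024 falls short of 110.25 but 2.25⁶ = 531441/4096 reaches it, so n = 6.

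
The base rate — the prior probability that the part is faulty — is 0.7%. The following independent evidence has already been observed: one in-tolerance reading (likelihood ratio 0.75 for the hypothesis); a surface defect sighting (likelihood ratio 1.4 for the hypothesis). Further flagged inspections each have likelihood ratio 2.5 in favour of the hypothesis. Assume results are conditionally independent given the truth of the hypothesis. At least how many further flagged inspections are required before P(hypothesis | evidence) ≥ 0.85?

8

Prior odds = 0.007/0.993 = 7/993.
Combined Bayes factor of the evidence already in hand = 0.75 × 1.4 = 1.05.
Odds after that evidence = (7/993) × 1.05 = 49/6620.
Target odds = 0.85/0.15 = 17/3.
Need 2.5ⁿ ≥ 17/3 ÷ (49/6620) = 112540/147.
2.5⁷ = 610.3515625 falls short of 112540/147 but 2.5⁸ = 390625/256 reaches it, so n = 8.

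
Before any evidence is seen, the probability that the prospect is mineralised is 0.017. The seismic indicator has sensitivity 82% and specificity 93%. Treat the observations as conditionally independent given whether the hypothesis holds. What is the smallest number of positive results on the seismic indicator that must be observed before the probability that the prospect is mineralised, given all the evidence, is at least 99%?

4

Prior odds: 0.017 ÷ 0.983 = 17/983.
False-positive rate = 1 − 0.93 = 0.07; likelihood ratio of a positive = 0.82/0.07 = 82/7.
Target odds: 0.99 ÷ 0.01 = 99.
Need (17/983) × (82/7)ⁿ ≥ 99, i.e. (82/7)ⁿ ≥ 97317/17.
(82/7)³ = 551368/343 falls short of 97317/17 but (82/7)⁴ = 45212176/2401 reaches it, so n = 4.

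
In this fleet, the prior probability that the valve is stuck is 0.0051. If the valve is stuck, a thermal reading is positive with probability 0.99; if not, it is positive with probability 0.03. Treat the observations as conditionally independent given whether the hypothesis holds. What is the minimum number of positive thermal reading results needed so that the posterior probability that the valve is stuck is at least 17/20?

3

Prior odds = 0.0051/0.9949 = 51/9949.
Likelihood ratio of a positive = 0.99/0.03 = 33.
Target odds: 0.85 ÷ 0.15 = 17/3.
Require 33ⁿ ≥ 17/3 ÷ (51/9949) = 9949/9.
33² = 1089 falls short of 9949/9 but 33³ = 35937 reaches it, so n = 3.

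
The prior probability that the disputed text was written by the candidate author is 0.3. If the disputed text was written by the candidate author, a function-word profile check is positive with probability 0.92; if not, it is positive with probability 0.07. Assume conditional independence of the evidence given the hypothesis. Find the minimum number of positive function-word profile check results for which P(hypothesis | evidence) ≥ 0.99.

Prior odds: 0.3 ÷ 0.7 = 3/7.
Likelihood ratio of a positive = 0.92/0.07 = 92/7.
Target posterior odds = 0.99/0.01 = 99.
Require (92/7)ⁿ ≥ 99 ÷ (3/7) = 231.
(92/7)² = 8464/49 falls short of 231 but (92/7)³ = 778688/343 reaches it, so n = 3.

3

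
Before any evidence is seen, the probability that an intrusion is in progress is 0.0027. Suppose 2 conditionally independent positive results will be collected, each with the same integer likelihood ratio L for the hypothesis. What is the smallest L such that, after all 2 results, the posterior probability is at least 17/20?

46

Prior odds = 0.0027/0.9973 = 27/9973.
Target odds = 0.85/0.15 = 17/3.
Need L² ≥ 17/3 ÷ (27/9973) = 169541/81.
45² = 2025 < 169541/81 ≤ 2116 = 46², so L = 46.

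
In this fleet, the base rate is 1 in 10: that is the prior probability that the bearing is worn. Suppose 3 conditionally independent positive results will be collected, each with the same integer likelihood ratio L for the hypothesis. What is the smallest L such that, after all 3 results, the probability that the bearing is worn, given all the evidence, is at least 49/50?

Prior odds = 0.1/0.9 = 1/9.
Target odds = 0.98/0.02 = 49.
Need L³ ≥ 49 ÷ (1/9) = 441.
7³ = 343 < 441 ≤ 512 = 8³, so L = 8.

8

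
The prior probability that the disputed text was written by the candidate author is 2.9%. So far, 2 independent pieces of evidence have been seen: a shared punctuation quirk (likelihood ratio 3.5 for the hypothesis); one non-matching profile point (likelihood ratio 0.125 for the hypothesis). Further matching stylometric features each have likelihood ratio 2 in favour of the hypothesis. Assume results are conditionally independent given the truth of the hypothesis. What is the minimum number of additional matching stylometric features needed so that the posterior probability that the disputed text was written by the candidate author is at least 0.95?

11

Prior odds = 0.029/0.971 = 29/971.
Combined Bayes factor of the evidence already in hand = 3.5 × 0.125 = 0.4375.
Odds after that evidence = (29/971) × 0.4375 = 203/15536.
Target odds = 0.95/0.05 = 19.
Need 2ⁿ ≥ 19 ÷ (203/15536) = 295184/203.
2¹⁰ = 1024 falls short of 295184/203 but 2¹¹ = 2048 reaches it, so n = 11.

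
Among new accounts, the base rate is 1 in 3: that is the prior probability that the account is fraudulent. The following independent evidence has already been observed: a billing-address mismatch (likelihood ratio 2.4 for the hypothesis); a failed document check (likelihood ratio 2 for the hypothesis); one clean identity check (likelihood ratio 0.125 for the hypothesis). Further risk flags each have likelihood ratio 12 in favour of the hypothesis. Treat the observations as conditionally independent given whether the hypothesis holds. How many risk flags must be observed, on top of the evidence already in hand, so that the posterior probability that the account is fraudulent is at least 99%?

Prior odds = (1/3)/(2/3) = 0.5.
Combined Bayes factor of the evidence already in hand = 2.4 × 2 × 0.125 = 0.6.
Odds after that evidence = 0.5 × 0.6 = 0.3.
Target odds = 0.99/0.01 = 99.
Need 12ⁿ ≥ 99 ÷ 0.3 = 330.
12² = 144 falls short of 330 but 12³ = 1728 reaches it, so n = 3.

3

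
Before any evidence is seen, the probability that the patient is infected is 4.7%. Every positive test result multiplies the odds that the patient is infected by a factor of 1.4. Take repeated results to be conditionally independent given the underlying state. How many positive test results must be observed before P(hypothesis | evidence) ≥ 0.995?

25

Prior odds = 0.047/0.953 = 47/953.
Likelihood ratio per positive test result = 1.4.
Target odds: 0.995 ÷ 0.005 = 199.
Require 1.4ⁿ ≥ 199 ÷ (47/953) = 189647/47.
1.4²⁴ ≈3214.2 falls short of 189647/47 but 1.4²⁵ ≈4499.88 reaches it, so n = 25.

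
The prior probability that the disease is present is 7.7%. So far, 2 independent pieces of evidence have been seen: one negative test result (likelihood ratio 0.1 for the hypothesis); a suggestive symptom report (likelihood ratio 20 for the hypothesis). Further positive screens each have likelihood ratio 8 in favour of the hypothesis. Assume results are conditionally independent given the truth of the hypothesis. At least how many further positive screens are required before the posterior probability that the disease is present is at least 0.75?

Prior odds = 0.077/0.923 = 77/923.
Combined Bayes factor of the evidence already in hand = 0.1 × 20 = 2.
Odds after that evidence = (77/923) × 2 = 154/923.
Target odds = 0.75/0.25 = 3.
Need 8ⁿ ≥ 3 ÷ (154/923) = 2769/154.
8¹ = 8 falls short of 2769/154 but 8² = 64 reaches it, so n = 2.

2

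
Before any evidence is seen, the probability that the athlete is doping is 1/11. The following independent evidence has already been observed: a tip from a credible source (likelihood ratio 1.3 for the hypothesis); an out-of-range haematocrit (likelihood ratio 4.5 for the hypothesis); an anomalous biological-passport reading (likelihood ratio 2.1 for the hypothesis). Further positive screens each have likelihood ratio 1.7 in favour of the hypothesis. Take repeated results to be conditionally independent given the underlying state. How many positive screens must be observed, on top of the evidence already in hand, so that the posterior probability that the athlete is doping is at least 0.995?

Prior odds = (1/11)/(10/11) = 0.1.
Combined Bayes factor of the evidence already in hand = 1.3 × 4.5 × 2.1 = 12.285.
Odds after that evidence = 0.1 × 12.285 = 1.2285.
Target odds = 0.995/0.005 = 199.
Need 1.7ⁿ ≥ 199 ÷ 1.2285 = 398000/2457.
1.7⁹ ≈118.588 falls short of 398000/2457 but 1.7¹⁰ ≈201.599 reaches it, so n = 10.

10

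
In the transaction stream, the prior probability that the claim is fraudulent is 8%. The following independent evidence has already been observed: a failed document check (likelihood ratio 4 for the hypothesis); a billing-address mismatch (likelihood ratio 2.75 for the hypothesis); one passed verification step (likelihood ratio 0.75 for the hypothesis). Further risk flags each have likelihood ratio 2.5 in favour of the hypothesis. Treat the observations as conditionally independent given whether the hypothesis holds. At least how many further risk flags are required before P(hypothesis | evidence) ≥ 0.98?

5

Prior odds = 0.08/0.92 = 2/23.
Combined Bayes factor of the evidence already in hand = 4 × 2.75 × 0.75 = 8.25.
Odds after that evidence = (2/23) × 8.25 = 33/46.
Target odds = 0.98/0.02 = 49.
Need 2.5ⁿ ≥ 49 ÷ (33/46) = 2254/33.
2.5⁴ = 39.0625 falls short of 2254/33 but 2.5⁵ = 97.65625 reaches it, so n = 5.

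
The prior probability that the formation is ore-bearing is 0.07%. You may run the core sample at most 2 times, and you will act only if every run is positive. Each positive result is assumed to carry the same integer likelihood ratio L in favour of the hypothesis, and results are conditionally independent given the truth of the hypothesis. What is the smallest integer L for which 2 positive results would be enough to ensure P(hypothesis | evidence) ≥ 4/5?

Prior odds = 0.0007/0.9993 = 7/9993.
Target odds = 0.8/0.2 = 4.
Need L² ≥ 4 ÷ (7/9993) = 39972/7.
75² = 5625 < 39972/7 ≤ 5776 = 76², so L = 76.

76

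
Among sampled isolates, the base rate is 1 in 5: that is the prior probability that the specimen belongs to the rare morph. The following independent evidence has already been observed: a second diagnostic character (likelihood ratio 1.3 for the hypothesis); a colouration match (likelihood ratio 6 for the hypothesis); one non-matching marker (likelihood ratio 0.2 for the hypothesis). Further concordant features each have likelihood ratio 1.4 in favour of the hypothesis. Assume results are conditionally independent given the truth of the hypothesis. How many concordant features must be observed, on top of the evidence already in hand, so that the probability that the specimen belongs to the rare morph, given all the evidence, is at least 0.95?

12

Prior odds = 0.2/0.8 = 0.25.
Combined Bayes factor of the evidence already in hand = 1.3 × 6 × 0.2 = 1.56.
Odds after that evidence = 0.25 × 1.56 = 0.39.
Target odds = 0.95/0.05 = 19.
Need 1.4ⁿ ≥ 19 ÷ 0.39 = 1900/39.
1.4¹¹ ≈40.4957 falls short of 1900/39 but 1.4¹² ≈56.6939 reaches it, so n = 12.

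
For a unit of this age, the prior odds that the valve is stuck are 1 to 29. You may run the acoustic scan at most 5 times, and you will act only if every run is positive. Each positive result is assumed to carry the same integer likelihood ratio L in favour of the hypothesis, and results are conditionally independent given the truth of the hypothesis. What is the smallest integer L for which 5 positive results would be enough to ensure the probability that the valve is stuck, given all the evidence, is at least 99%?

Prior odds = 1/29.
Target odds = 0.99/0.01 = 99.
Need L⁵ ≥ 99 ÷ (1/29) = 2871.
4⁵ = 1024 < 2871 ≤ 3125 = 5⁵, so L = 5.

5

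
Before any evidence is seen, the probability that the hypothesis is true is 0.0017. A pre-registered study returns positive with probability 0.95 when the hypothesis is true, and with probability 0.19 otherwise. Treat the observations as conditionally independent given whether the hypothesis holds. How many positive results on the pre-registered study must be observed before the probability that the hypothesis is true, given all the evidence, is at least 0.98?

Prior odds: 0.0017 ÷ 0.9983 = 17/9983.
Likelihood ratio of a positive result = 0.95/0.19 = 5.
Target posterior odds = 0.98/0.02 = 49.
Need (17/9983) × 5ⁿ ≥ 49, i.e. 5ⁿ ≥ 489167/17.
5⁶ = 15625 falls short of 489167/17 but 5⁷ = 78125 reaches it, so n = 7.

7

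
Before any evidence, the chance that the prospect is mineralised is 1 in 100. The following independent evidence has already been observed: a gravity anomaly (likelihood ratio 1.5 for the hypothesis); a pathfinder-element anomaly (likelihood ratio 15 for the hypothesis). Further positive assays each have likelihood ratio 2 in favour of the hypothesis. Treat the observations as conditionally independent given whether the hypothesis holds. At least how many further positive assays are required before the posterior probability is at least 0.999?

Prior odds = 0.01/0.99 = 1/99.
Combined Bayes factor of the evidence already in hand = 1.5 × 15 = 22.5.
Odds after that evidence = (1/99) × 22.5 = 5/22.
Target odds = 0.999/0.001 = 999.
Need 2ⁿ ≥ 999 ÷ (5/22) = 4395.6.
2¹² = 4096 falls short of 4395.6 but 2¹³ = 8192 reaches it, so n = 13.

13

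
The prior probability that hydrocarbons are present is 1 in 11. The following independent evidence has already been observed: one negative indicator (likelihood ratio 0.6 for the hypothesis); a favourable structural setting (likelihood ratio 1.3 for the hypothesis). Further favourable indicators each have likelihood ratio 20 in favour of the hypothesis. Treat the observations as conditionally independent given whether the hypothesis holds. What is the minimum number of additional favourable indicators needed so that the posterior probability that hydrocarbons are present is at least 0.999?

Prior odds = (1/11)/(10/11) = 0.1.
Combined Bayes factor of the evidence already in hand = 0.6 × 1.3 = 0.78.
Odds after that evidence = 0.1 × 0.78 = 0.078.
Target odds = 0.999/0.001 = 999.
Need 20ⁿ ≥ 999 ÷ 0.078 = 166500/13.
20³ = 8000 falls short of 166500/13 but 20⁴ = 160000 reaches it, so n = 4.

4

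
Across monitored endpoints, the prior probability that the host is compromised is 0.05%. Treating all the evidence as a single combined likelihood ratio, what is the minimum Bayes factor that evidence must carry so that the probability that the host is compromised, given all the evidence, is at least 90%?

Prior odds = 0.0005/0.9995 = 1/1999.
Target odds = 0.9/0.1 = 9.
Required Bayes factor = 9 ÷ (1/1999) = 17991.

17991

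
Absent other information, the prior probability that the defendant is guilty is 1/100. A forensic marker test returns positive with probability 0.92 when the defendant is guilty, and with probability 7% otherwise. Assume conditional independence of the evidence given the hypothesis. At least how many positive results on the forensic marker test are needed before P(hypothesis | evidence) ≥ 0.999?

Prior odds: 0.01 ÷ 0.99 = 1/99.
Likelihood ratio of a positive result = 0.92/0.07 = 92/7.
Target posterior odds = 0.999/0.001 = 999.
Need (1/99) × (92/7)ⁿ ≥ 999, i.e. (92/7)ⁿ ≥ 98901.
(92/7)⁴ = 71639296/2401 falls short of 98901 but (92/7)⁵ ≈392147 reaches it, so n = 5.

5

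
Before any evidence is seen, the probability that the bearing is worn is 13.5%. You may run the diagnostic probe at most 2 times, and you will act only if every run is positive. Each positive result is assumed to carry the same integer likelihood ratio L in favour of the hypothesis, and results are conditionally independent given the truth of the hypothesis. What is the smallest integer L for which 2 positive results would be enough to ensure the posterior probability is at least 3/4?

5

Prior odds = 0.135/0.865 = 27/173.
Target odds = 0.75/0.25 = 3.
Need L² ≥ 3 ÷ (27/173) = 173/9.
4² = 16 < 173/9 ≤ 25 = 5², so L = 5.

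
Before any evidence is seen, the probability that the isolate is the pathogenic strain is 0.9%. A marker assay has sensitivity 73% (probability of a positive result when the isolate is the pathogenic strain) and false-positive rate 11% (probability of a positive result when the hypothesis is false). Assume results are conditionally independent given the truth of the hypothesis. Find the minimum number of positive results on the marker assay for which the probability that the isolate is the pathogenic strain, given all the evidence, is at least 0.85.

4

Prior odds = 0.009/0.991 = 9/991.
Likelihood ratio of a positive result = 0.73/0.11 = 73/11.
Target posterior odds = 0.85/0.15 = 17/3.
Need (9/991) × (73/11)ⁿ ≥ 17/3, i.e. (73/11)ⁿ ≥ 16847/27.
(73/11)³ = 389017/1331 falls short of 16847/27 but (73/11)⁴ = 28398241/14641 reaches it, so n = 4.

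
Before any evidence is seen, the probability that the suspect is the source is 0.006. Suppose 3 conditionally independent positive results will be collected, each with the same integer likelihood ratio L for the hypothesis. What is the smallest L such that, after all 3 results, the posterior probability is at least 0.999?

55

Prior odds = 0.006/0.994 = 3/497.
Target odds = 0.999/0.001 = 999.
Need L³ ≥ 999 ÷ (3/497) = 165501.
54³ = 157464 < 165501 ≤ 166375 = 55³, so L = 55.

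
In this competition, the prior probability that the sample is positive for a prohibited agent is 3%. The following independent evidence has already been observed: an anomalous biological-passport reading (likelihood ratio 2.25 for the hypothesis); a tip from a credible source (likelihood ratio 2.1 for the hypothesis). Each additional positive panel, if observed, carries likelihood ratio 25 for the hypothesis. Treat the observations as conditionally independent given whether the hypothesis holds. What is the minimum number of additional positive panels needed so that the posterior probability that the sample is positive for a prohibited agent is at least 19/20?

2

Prior odds = 0.03/0.97 = 3/97.
Combined Bayes factor of the evidence already in hand = 2.25 × 2.1 = 4.725.
Odds after that evidence = (3/97) × 4.725 = 567/3880.
Target odds = 0.95/0.05 = 19.
Need 25ⁿ ≥ 19 ÷ (567/3880) = 73720/567.
25¹ = 25 falls short of 73720/567 but 25² = 625 reaches it, so n = 2.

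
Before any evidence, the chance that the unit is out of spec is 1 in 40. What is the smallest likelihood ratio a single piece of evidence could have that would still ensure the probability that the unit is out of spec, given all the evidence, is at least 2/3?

Prior odds = 0.025/0.975 = 1/39.
Target odds = (2/3)/(1/3) = 2.
Required Bayes factor = 2 ÷ (1/39) = 78.

78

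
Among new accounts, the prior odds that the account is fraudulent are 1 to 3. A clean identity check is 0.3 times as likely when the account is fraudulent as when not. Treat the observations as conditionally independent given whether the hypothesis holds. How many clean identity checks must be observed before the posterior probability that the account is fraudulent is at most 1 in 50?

Prior odds = 1/3.
Likelihood ratio per clean identity check = 0.3.
Target odds: 0.02 ÷ 0.98 = 1/49.
Need (1/3) × 0.3ⁿ ≤ 1/49, i.e. 0.3ⁿ ≤ 3/49.
0.3² = 0.09 is still above 3/49 but 0.3³ = 0.027 is at or below it, so n = 3.

3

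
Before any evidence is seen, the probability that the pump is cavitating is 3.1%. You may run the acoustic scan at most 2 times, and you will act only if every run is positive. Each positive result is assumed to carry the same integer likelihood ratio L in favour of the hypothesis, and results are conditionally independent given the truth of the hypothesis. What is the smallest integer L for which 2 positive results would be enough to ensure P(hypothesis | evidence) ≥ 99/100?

56

Prior odds = 0.031/0.969 = 31/969.
Target odds = 0.99/0.01 = 99.
Need L² ≥ 99 ÷ (31/969) = 95931/31.
55² = 3025 < 95931/31 ≤ 3136 = 56², so L = 56.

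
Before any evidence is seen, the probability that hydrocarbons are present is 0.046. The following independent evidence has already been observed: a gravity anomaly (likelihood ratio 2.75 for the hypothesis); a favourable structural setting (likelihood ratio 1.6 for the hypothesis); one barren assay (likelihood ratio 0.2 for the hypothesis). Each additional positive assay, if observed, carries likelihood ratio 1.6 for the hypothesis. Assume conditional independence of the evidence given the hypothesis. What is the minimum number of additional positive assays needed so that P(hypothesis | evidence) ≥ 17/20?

Prior odds = 0.046/0.954 = 23/477.
Combined Bayes factor of the evidence already in hand = 2.75 × 1.6 × 0.2 = 0.88.
Odds after that evidence = (23/477) × 0.88 = 506/11925.
Target odds = 0.85/0.15 = 17/3.
Need 1.6ⁿ ≥ 17/3 ÷ (506/11925) = 67575/506.
1.6¹⁰ ≈109.951 falls short of 67575/506 but 1.6¹¹ ≈175.922 reaches it, so n = 11.

11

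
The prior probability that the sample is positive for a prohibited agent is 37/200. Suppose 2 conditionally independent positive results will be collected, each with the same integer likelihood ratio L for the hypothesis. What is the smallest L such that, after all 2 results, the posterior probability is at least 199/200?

30

Prior odds = 0.185/0.815 = 37/163.
Target odds = 0.995/0.005 = 199.
Need L² ≥ 199 ÷ (37/163) = 32437/37.
29² = 841 < 32437/37 ≤ 900 = 30², so L = 30.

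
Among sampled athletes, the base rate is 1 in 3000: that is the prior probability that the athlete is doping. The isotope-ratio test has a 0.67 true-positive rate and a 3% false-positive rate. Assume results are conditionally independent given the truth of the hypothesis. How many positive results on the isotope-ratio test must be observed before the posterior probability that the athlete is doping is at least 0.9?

Prior odds = (1/3000)/(2999/3000) = 1/2999.
Likelihood ratio of a positive result = 0.67/0.03 = 67/3.
Target posterior odds = 0.9/0.1 = 9.
Need (1/2999) × (67/3)ⁿ ≥ 9, i.e. (67/3)ⁿ ≥ 26991.
(67/3)³ = 300763/27 falls short of 26991 but (67/3)⁴ = 20151121/81 reaches it, so n = 4.

4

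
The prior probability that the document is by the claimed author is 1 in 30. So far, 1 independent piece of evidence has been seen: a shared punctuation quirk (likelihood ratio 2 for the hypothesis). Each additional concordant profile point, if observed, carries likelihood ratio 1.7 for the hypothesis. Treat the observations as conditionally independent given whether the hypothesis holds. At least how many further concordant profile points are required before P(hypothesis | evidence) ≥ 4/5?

Prior odds = (1/30)/(29/30) = 1/29.
Bayes factor of the evidence already in hand = 2.
Odds after that evidence = (1/29) × 2 = 2/29.
Target odds = 0.8/0.2 = 4.
Need 1.7ⁿ ≥ 4 ÷ (2/29) = 58.
1.7⁷ = 410338673/10000000 falls short of 58 but 1.7⁸ ≈69.7576 reaches it, so n = 8.

8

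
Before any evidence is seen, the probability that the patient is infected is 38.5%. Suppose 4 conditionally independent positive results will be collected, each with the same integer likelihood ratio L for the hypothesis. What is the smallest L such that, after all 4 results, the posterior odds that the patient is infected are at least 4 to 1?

Prior odds = 0.385/0.615 = 77/123.
Target odds = 4.
Need L⁴ ≥ 4 ÷ (77/123) = 492/77.
1⁴ = 1 < 492/77 ≤ 16 = 2⁴, so L = 2.

2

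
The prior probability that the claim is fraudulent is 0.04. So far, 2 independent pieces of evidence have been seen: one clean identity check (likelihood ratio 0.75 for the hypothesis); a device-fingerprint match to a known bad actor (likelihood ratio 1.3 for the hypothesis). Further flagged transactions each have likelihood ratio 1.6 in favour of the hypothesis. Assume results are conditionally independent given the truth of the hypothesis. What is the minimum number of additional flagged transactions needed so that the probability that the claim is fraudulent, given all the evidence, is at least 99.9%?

Prior odds = 0.04/0.96 = 1/24.
Combined Bayes factor of the evidence already in hand = 0.75 × 1.3 = 0.975.
Odds after that evidence = (1/24) × 0.975 = 0.040625.
Target odds = 0.999/0.001 = 999.
Need 1.6ⁿ ≥ 999 ÷ 0.040625 = 319680/13.
1.6²¹ ≈19342.8 falls short of 319680/13 but 1.6²² ≈30948.5 reaches it, so n = 22.

22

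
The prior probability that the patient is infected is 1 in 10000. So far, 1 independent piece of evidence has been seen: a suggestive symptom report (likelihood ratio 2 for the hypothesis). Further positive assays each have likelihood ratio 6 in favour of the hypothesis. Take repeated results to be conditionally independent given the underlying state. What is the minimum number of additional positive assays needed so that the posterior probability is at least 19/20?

7

Prior odds = 0.0001/0.9999 = 1/9999.
Bayes factor of the evidence already in hand = 2.
Odds after that evidence = (1/9999) × 2 = 2/9999.
Target odds = 0.95/0.05 = 19.
Need 6ⁿ ≥ 19 ÷ (2/9999) = 94990.5.
6⁶ = 46656 falls short of 94990.5 but 6⁷ = 279936 reaches it, so n = 7.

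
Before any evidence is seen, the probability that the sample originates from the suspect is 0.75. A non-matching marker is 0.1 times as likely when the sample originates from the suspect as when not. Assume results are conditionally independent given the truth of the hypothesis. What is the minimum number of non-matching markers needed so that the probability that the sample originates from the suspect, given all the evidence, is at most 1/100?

Prior odds = 0.75/0.25 = 3.
Likelihood ratio per non-matching marker = 0.1.
Target odds: 0.01 ÷ 0.99 = 1/99.
Require 0.1ⁿ ≤ 1/99 ÷ 3 = 1/297.
0.1² = 0.01 is still above 1/297 but 0.1³ = 0.001 is at or below it, so n = 3.

3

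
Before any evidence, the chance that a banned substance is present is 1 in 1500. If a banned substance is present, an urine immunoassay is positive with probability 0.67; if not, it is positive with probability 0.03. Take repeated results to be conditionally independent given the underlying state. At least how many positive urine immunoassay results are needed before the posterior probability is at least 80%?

Prior odds: (1/1500) ÷ (1499/1500) = 1/1499.
Likelihood ratio of a positive = 0.67/0.03 = 67/3.
Target odds: 0.8 ÷ 0.2 = 4.
Require (67/3)ⁿ ≥ 4 ÷ (1/1499) = 5996.
(67/3)² = 4489/9 falls short of 5996 but (67/3)³ = 300763/27 reaches it, so n = 3.

3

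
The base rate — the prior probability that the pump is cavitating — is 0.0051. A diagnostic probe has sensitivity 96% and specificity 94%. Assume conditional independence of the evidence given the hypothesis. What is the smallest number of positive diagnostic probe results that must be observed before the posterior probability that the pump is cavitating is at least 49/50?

Prior odds = 0.0051/0.9949 = 51/9949.
False-positive rate = 1 − 0.94 = 0.06; likelihood ratio of a positive = 0.96/0.06 = 16.
Target odds: 0.98 ÷ 0.02 = 49.
Require 16ⁿ ≥ 49 ÷ (51/9949) = 487501/51.
16³ = 4096 falls short of 487501/51 but 16⁴ = 65536 reaches it, so n = 4.

4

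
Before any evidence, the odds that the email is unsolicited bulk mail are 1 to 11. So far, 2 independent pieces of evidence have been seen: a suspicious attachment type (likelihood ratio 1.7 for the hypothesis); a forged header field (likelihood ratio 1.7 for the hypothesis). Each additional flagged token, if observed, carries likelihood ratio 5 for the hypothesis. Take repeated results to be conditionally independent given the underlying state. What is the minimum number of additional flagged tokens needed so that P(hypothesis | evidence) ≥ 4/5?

Prior odds = 1/11.
Combined Bayes factor of the evidence already in hand = 1.7 × 1.7 = 2.89.
Odds after that evidence = (1/11) × 2.89 = 289/1100.
Target odds = 0.8/0.2 = 4.
Need 5ⁿ ≥ 4 ÷ (289/1100) = 4400/289.
5¹ = 5 falls short of 4400/289 but 5² = 25 reaches it, so n = 2.

2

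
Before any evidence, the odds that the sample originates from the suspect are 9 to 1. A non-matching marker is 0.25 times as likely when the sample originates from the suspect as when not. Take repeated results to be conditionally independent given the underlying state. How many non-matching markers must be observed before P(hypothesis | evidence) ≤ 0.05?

4

Prior odds = 9.
Likelihood ratio per non-matching marker = 0.25.
Target odds: 0.05 ÷ 0.95 = 1/19.
Require 0.25ⁿ ≤ 1/19 ÷ 9 = 1/171.
0.25³ = 0.015625 is still above 1/171 but 0.25⁴ = 0.00390625 is at or below it, so n = 4.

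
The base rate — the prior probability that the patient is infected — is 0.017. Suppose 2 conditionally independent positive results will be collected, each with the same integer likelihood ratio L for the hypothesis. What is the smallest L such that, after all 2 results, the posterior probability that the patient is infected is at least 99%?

76

Prior odds = 0.017/0.983 = 17/983.
Target odds = 0.99/0.01 = 99.
Need L² ≥ 99 ÷ (17/983) = 97317/17.
75² = 5625 < 97317/17 ≤ 5776 = 76², so L = 76.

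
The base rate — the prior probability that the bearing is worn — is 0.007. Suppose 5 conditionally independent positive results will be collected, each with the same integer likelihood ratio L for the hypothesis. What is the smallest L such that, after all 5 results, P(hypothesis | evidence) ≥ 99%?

Prior odds = 0.007/0.993 = 7/993.
Target odds = 0.99/0.01 = 99.
Need L⁵ ≥ 99 ÷ (7/993) = 98307/7.
6⁵ = 7776 < 98307/7 ≤ 16807 = 7⁵, so L = 7.

7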